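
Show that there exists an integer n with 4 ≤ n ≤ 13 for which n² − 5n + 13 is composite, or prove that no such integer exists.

At n = 7: 7² − 5·7 + 13 = 27 = 3·9, which is composite.

n = 7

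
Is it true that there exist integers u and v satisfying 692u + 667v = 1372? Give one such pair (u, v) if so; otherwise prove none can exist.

Since gcd(692, 667) = 1, every integer is an integer combination of 692 and 667.
Run the Euclidean algorithm on 692 and 667: 692 = 1·667 + 25, 667 = 26·25 + 17, 25 = 1·17 + 8, 17 = 2·8 + 1, 8 = 8·1 + 0.
Unwinding: 1 = 17 − 2·8 = 17 − 2·(25 − 1·17) = −2·25 + 3·17 = −2·25 + 3·(667 − 26·25) = 3·667 − 80·25 = 3·667 − 80·(692 − 1·667) = −80·692 + 83·667, i.e. 692·(-80) + 667·83 = 1.
Scaling by 1372 gives the particular solution (u, v) = (-109760, 113876).
Adding 165·667 to u and subtracting 165·692 from v gives the tidier solution (295, -304).
Indeed 692·295 + 667·(-304) = 204140 − 202768 = 1372.

u = 295, v = -304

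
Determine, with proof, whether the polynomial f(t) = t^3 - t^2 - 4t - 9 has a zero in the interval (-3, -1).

No such root exists.

The endpoint values f(-3) = -33 and f(-1) = -7 are both negative. Claim: f(t) < 0 for every t in (-3, -1).
Substitute t = -1 − u, where 0 < u < 2 on the interval. Expanding, f(-1 − u) = -u^3 - 4u^2 - u - 7.
All 4 nonzero coefficients of this polynomial in u are negative; hence for u > 0 the value is a sum of negative terms (the constant -7 among them).
Therefore f(t) < 0 throughout (-3, -1), and f has no zero there.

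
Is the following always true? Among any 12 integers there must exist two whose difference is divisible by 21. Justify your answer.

No; for instance {27, 28, 29, 30, 31, 32, 33, 34, 35, 36, 37, 38} is a counterexample.

Consider the 12 integers 27, 28, …, 38. They lie in distinct residue classes modulo 21, since 12 ≤ 21.
Any two of them differ by at most 11 < 21 and by at least 1, so no difference is a multiple of 21.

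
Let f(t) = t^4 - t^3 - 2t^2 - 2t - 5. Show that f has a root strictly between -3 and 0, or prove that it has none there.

f(-3) = 91 and f(0) = -5, which have opposite signs.
Since f is a polynomial it is continuous on [-3, 0].
By the Intermediate Value Theorem, f takes the value 0 somewhere in the open interval.

Such a root exists.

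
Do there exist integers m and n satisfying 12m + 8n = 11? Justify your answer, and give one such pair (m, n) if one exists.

Both 12 and 8 are divisible by gcd(12, 8) = 4, hence so is any combination 12m + 8n.
But 11 = 4·2 + 3, so 4 ∤ 11.
So the equation is unsolvable over ℤ.

No, no such integers exist.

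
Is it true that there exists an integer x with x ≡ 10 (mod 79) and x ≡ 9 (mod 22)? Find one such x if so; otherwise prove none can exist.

x = 405

Since 79 and 22 share no common factor, CRT says the pair of congruences has a solution (unique mod 1738).
Write x = 10 + 79t and require 10 + 79t ≡ 9 (mod 22), i.e. 79t ≡ 21 (mod 22).
79 ≡ 13 (mod 22), so this reads 13t ≡ 21 (mod 22). Since 13·17 = 221 = 10·22 + 1, the inverse of 13 mod 22 is 17.
Therefore t ≡ 17·21 = 357 ≡ 5 (mod 22).
With t = 5: x = 10 + 79·5 = 405.
Verify: 405 = 5·79 + 10 and 405 = 18·22 + 9. ✓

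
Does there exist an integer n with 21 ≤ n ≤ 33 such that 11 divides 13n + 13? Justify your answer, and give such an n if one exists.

At n = 21 we get 13·21 + 13 = 286, and 286 = 11·26.

n = 21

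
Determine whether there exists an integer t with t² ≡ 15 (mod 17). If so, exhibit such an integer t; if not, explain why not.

Take t = 7. Then 7² = 49 = 2·17 + 15, so 7² ≡ 15 (mod 17).

t = 7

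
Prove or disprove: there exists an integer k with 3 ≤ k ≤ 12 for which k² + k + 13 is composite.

At k = 12: 12² + 12 + 13 = 169 = 13·13, which is composite.

k = 12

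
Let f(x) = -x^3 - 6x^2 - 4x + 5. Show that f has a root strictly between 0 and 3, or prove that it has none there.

f(0) = 5 and f(3) = -88, which have opposite signs.
f is continuous everywhere (it is a polynomial), in particular on [0, 3].
By the Intermediate Value Theorem, f takes the value 0 somewhere in the open interval.

Yes, f has a root in the interval.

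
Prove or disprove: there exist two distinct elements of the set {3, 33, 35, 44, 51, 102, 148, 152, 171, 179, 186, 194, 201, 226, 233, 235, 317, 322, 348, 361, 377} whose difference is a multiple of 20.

33 mod 20 = 13 and 233 mod 20 = 13, so 233 − 33 = 200 = 10·20.

33 and 233 are such a pair.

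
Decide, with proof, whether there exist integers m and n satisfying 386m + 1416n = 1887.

No such integers exist.

gcd(386, 1416) = 2, so every integer of the form 386m + 1416n is a multiple of 2.
But 1887 = 2·943 + 1, so 2 ∤ 1887.
So the equation is unsolvable over ℤ.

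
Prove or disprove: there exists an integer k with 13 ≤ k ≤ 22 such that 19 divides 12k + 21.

k = 22 works, since 12·22 + 21 = 285 = 15·19.

k = 22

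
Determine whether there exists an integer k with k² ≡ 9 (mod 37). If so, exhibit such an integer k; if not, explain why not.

Take k = 3. Then 3² = 9, and since 0 ≤ 9 < 37 this is already reduced: 3² ≡ 9 (mod 37).

k = 3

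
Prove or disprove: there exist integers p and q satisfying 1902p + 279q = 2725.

There are no such integers.

Any value of 1902p + 279q is a multiple of gcd(1902, 279) = 3.
However 2725 leaves remainder 1 on division by 3.
Therefore 1902p + 279q = 2725 has no solution in integers.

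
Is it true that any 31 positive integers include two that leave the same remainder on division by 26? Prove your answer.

Yes, this is always true.

There are exactly 26 possible remainders on division by 26.
With 31 integers and only 26 classes, the pigeonhole principle forces two of them, say a and b, into the same class.
So a and b have equal remainders mod 26, which is exactly what was to be shown.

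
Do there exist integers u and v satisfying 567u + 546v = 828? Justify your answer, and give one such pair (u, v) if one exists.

gcd(567, 546) = 21, so every integer of the form 567u + 546v is a multiple of 21.
But 828 is not a multiple of 21 (it leaves remainder 9).
So the equation is unsolvable over ℤ.

There are no such integers.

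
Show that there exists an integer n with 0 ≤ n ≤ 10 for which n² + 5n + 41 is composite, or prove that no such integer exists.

At n = 7: 7² + 5·7 + 41 = 125 = 5·25, which is composite.

n = 7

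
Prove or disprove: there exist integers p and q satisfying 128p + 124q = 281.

There are no such integers.

Both 128 and 124 are divisible by gcd(128, 124) = 4, hence so is any combination 128p + 124q.
But 281 is not a multiple of 4 (it leaves remainder 1).
Hence no integers p, q satisfy the equation.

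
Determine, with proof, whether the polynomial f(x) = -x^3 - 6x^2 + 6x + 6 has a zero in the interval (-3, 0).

Such a root exists.

f(-3) = -39 and f(0) = 6, which have opposite signs.
As a polynomial, f is continuous on every closed interval.
By the Intermediate Value Theorem f must vanish at some point of (-3, 0).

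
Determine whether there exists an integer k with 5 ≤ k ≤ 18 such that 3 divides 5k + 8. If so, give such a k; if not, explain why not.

k = 5

At k = 5 we get 5·5 + 8 = 33, and 33 = 3·11.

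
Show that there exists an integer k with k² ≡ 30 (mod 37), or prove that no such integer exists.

k = 17

Take k = 17. Then 17² = 289 = 7·37 + 30, so 17² ≡ 30 (mod 37).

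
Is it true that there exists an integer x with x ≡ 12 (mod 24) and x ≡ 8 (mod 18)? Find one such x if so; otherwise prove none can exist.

Reduce both congruences modulo 6, which divides 24 and 18: they say x ≡ 12 (mod 6) and x ≡ 8 (mod 6).
However 12 ≡ 0 and 8 ≡ 2 (mod 6), and 0 ≠ 2.
Therefore no such x exists.

No such integer exists.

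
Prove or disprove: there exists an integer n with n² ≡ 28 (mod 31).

n = 11 works: 11² = 121, and 121 − 28 = 93 = 3·31.

n = 11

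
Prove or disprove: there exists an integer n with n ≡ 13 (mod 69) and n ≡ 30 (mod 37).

n = 289

gcd(69, 37) = 1, so the Chinese Remainder Theorem guarantees exactly one residue class mod 2553 satisfying both.
Write n = 13 + 69t and require 13 + 69t ≡ 30 (mod 37), i.e. 69t ≡ 17 (mod 37).
69 ≡ 32 (mod 37), so this reads 32t ≡ 17 (mod 37). To invert 32 modulo 37: 37 = 1·32 + 5, 32 = 6·5 + 2, 5 = 2·2 + 1, 2 = 2·1 + 0, and unwinding, 1 = 5 − 2·2 = 5 − 2·(32 − 6·5) = −2·32 + 13·5 = −2·32 + 13·(37 − 1·32) = 13·37 − 15·32. Thus 32⁻¹ ≡ -15 ≡ 22 (mod 37).
Multiplying by 22: t ≡ 22·17 = 374 ≡ 4 (mod 37).
With t = 4: n = 13 + 69·4 = 289.
Indeed 289 ≡ 13 (mod 69) and 289 ≡ 30 (mod 37).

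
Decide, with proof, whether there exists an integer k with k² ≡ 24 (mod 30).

k = 12 works: 12² = 144, and 144 − 24 = 120 = 4·30.

k = 12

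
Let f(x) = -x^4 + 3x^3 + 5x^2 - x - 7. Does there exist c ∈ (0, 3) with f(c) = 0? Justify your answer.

Yes, f has a root in the interval.

f(0) = -7 and f(3) = 35, which have opposite signs.
f is continuous everywhere (it is a polynomial), in particular on [0, 3].
The Intermediate Value Theorem then guarantees some c ∈ (0, 3) with f(c) = 0.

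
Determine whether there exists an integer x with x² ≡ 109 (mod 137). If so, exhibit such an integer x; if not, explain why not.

x = 66

Take x = 66. Then 66² = 4356 = 31·137 + 109, so 66² ≡ 109 (mod 137).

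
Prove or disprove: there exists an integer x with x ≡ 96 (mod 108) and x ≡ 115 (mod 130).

Both moduli are multiples of 2 = gcd(108, 130), so any solution would satisfy x ≡ 96 and x ≡ 115 modulo 2 simultaneously.
But 96 mod 2 = 0 while 115 mod 2 = 1, a contradiction.
Hence the system has no solution.

There is no such integer.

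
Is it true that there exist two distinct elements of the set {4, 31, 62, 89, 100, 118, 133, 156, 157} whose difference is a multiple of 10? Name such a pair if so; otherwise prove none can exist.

Reduce each element modulo 10: 4↦4, 31↦1, 62↦2, 89↦9, 100↦0, 118↦8, 133↦3, 156↦6, 157↦7.
All 9 residues are distinct, so no two elements differ by a multiple of 10.

There is no such pair.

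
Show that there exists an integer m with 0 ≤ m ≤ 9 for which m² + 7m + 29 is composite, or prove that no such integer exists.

The values for m = 0, 1, …, 9 are 29, 37, 47, 59, 73, 89, 107, 127, 149, 173, and each of these is prime.
So no value in the range makes the expression composite.

No such integer m in that range exists.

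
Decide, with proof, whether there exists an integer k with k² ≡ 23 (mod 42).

No such integer exists.

Since 3 ∣ 42, a solution of k² ≡ 23 (mod 42) would also satisfy k² ≡ 23 ≡ 2 (mod 3).
Squares mod 3 repeat after k = 1 (as (−k)² = k²); for k = 0..1 they are 0, 1.
The set of squares mod 3 is therefore {0, 1}, which does not contain 2.
Therefore k² ≡ 23 (mod 42) has no solution.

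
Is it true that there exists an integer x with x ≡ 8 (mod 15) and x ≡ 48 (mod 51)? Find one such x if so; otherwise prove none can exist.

No such integer exists.

Reduce both congruences modulo 3, which divides 15 and 51: they say x ≡ 8 (mod 3) and x ≡ 48 (mod 3).
However 8 ≡ 2 and 48 ≡ 0 (mod 3), and 2 ≠ 0.
So no integer satisfies both congruences.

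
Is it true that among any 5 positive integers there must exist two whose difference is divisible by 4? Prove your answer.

Yes, this is always true.

There are exactly 4 possible remainders on division by 4.
With 5 integers and only 4 classes, the pigeonhole principle forces two of them, say a and b, into the same class.
Their difference a − b is then a multiple of 4.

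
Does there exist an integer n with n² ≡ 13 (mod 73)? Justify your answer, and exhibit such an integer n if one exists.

No such integer exists.

73 is prime, so by Euler's criterion 13 is a square mod 73 iff 13^((73−1)/2) = 13^36 ≡ 1 (mod 73).
Squaring successively (mod 73): 13^2 = 169 ≡ 23; 13^4 ≡ 23² = 529 ≡ 18; 13^8 ≡ 18² = 324 ≡ 32; 13^16 ≡ 32² = 1024 ≡ 2; 13^32 ≡ 2² = 4 ≡ 4.
Since 36 = 32 + 4, 13^36 ≡ 4 · 18; multiplying out mod 73: 4·18 = 72 ≡ 72. Thus 13^36 ≡ 72 ≡ −1 (mod 73).
By Euler's criterion 13 is a quadratic non-residue mod 73: no n satisfies n² ≡ 13 (mod 73).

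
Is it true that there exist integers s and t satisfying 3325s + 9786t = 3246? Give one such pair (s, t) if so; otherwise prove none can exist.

There are no such integers.

Both 3325 and 9786 are divisible by gcd(3325, 9786) = 7, hence so is any combination 3325s + 9786t.
But 3246 = 7·463 + 5, so 7 ∤ 3246.
Hence no integers s, t satisfy the equation.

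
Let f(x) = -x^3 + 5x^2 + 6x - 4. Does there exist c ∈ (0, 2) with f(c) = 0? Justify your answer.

f(0) = -4 and f(2) = 20, which have opposite signs.
Since f is a polynomial it is continuous on [0, 2].
The Intermediate Value Theorem then guarantees some c ∈ (0, 2) with f(c) = 0.

Yes, such a c exists.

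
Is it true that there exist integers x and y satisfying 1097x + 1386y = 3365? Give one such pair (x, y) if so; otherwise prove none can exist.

Since gcd(1097, 1386) = 1, every integer is an integer combination of 1097 and 1386.
Dividing repeatedly: 1386 = 1·1097 + 289, 1097 = 3·289 + 230, 289 = 1·230 + 59, 230 = 3·59 + 53, 59 = 1·53 + 6, 53 = 8·6 + 5, 6 = 1·5 + 1, 5 = 5·1 + 0.
Back-substituting, 1 = 6 − 1·5 = 6 − (53 − 8·6) = −53 + 9·6 = −53 + 9·(59 − 1·53) = 9·59 − 10·53 = 9·59 − 10·(230 − 3·59) = −10·230 + 39·59 = −10·230 + 39·(289 − 1·230) = 39·289 − 49·230 = 39·289 − 49·(1097 − 3·289) = −49·1097 + 186·289 = −49·1097 + 186·(1386 − 1·1097) = 186·1386 − 235·1097; that is, 1097·(-235) + 1386·186 = 1.
Times 3365: 1097·(-790775) + 1386·625890 = 3365, so (-790775, 625890) solves it.
Adding 571·1386 to x and subtracting 571·1097 from y gives the tidier solution (631, -497).
Indeed 1097·631 + 1386·(-497) = 692207 − 688842 = 3365.

x = 631, y = -497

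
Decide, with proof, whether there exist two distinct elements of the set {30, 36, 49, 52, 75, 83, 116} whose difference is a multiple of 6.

30 and 36 are such a pair.

Both 30 and 36 leave remainder 0 on division by 6; their difference 6 = 1·6 is a multiple of 6.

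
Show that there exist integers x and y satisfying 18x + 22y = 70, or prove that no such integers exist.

x = 10, y = -5

Every value of 18x + 22y is a multiple of gcd(18, 22) = 2; since 2 ∣ 70, solutions exist.
Dividing through by 2 reduces the equation to 9x + 11y = 35.
Dividing repeatedly: 11 = 1·9 + 2, 9 = 4·2 + 1, 2 = 2·1 + 0.
Back-substituting, 1 = 9 − 4·2 = 9 − 4·(11 − 1·9) = −4·11 + 5·9; that is, 9·5 + 11·(-4) = 1.
Scaling by 35 gives the particular solution (x, y) = (175, -140).
Subtracting 15·11 from x and adding 15·9 to y gives the tidier solution (10, -5).
Indeed 18·10 + 22·(-5) = 180 − 110 = 70.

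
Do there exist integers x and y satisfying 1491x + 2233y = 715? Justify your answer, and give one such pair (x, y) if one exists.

Both 1491 and 2233 are divisible by gcd(1491, 2233) = 7, hence so is any combination 1491x + 2233y.
However 715 leaves remainder 1 on division by 7.
Hence no integers x, y satisfy the equation.

There are no such integers.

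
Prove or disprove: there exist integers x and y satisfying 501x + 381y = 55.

There are no such integers.

Any value of 501x + 381y is a multiple of gcd(501, 381) = 3.
But 55 is not a multiple of 3 (it leaves remainder 1).
Hence no integers x, y satisfy the equation.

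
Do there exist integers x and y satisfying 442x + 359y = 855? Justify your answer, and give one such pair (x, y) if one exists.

442 and 359 are coprime, so 442x + 359y ranges over all of ℤ.
Run the Euclidean algorithm on 442 and 359: 442 = 1·359 + 83, 359 = 4·83 + 27, 83 = 3·27 + 2, 27 = 13·2 + 1, 2 = 2·1 + 0.
Unwinding: 1 = 27 − 13·2 = 27 − 13·(83 − 3·27) = −13·83 + 40·27 = −13·83 + 40·(359 − 4·83) = 40·359 − 173·83 = 40·359 − 173·(442 − 1·359) = −173·442 + 213·359, i.e. 442·(-173) + 359·213 = 1.
Scaling by 855 gives the particular solution (x, y) = (-147915, 182115).
Shifting by a multiple of (359, −442) keeps it a solution: x = -147915 + 413·359 = 352, y = 182115 − 413·442 = -431.
Indeed 442·352 + 359·(-431) = 155584 − 154729 = 855.

x = 352, y = -431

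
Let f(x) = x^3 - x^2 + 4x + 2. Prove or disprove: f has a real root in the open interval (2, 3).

No such root exists.

f(2) = 14 and f(3) = 32, both positive.
f'(x) = 3x^2 - 2x + 4 has discriminant (-2)² − 4·3·4 = -44 < 0, so f' has no real roots and is positive for every real x.
So f is strictly increasing; between 2 and 3 its values lie between f(2) = 14 and f(3) = 32, all positive. Therefore f has no root in (2, 3).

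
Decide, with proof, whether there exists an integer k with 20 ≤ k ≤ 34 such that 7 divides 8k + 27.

k = 22

Scanning upward from k = 20 gives 187, 195, none divisible by 7. At k = 22 we get 8·22 + 27 = 203, and 203 = 7·29.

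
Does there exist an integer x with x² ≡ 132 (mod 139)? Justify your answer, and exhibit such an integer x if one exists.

No such integer exists.

Apply Euler's criterion with the prime 139: 132 is a quadratic residue iff 132^69 ≡ 1 (mod 139), and a non-residue iff it is ≡ −1.
Squaring successively (mod 139): 132^2 = 17424 ≡ 49; 132^4 ≡ 49² = 2401 ≡ 38; 132^8 ≡ 38² = 1444 ≡ 54; 132^16 ≡ 54² = 2916 ≡ 136; 132^32 ≡ 136² = 18496 ≡ 9; 132^64 ≡ 9² = 81 ≡ 81.
Since 69 = 64 + 4 + 1, 132^69 ≡ 81 · 38 · 132; multiplying out mod 139: 81·38 = 3078 ≡ 20, then 20·132 = 2640 ≡ 138. Thus 132^69 ≡ 138 ≡ −1 (mod 139).
By Euler's criterion 132 is a quadratic non-residue mod 139: no x satisfies x² ≡ 132 (mod 139).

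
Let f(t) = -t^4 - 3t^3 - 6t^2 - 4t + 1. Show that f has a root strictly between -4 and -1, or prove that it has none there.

f(-4) = -143 and f(-1) = 1, which have opposite signs.
Since f is a polynomial it is continuous on [-4, -1].
By the Intermediate Value Theorem, f takes the value 0 somewhere in the open interval.

Yes, f has a root in the interval.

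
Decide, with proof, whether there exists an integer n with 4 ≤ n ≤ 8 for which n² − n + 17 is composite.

No, no such integer n in that range exists.

The values for n = 4, 5, …, 8 are 29, 37, 47, 59, 73, and each of these is prime.
So no value in the range makes the expression composite.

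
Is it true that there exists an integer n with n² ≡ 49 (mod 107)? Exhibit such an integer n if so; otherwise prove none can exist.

n = 7

Take n = 7. Then 7² = 49, and since 0 ≤ 49 < 107 this is already reduced: 7² ≡ 49 (mod 107).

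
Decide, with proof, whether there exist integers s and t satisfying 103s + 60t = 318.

Since gcd(103, 60) = 1, every integer is an integer combination of 103 and 60.
Euclidean algorithm: 103 = 1·60 + 43, 60 = 1·43 + 17, 43 = 2·17 + 9, 17 = 1·9 + 8, 9 = 1·8 + 1, 8 = 8·1 + 0.
Unwinding: 1 = 9 − 1·8 = 9 − (17 − 1·9) = −17 + 2·9 = −17 + 2·(43 − 2·17) = 2·43 − 5·17 = 2·43 − 5·(60 − 1·43) = −5·60 + 7·43 = −5·60 + 7·(103 − 1·60) = 7·103 − 12·60, i.e. 103·7 + 60·(-12) = 1.
Times 318: 103·2226 + 60·(-3816) = 318, so (2226, -3816) solves it.
Subtracting 37·60 from s and adding 37·103 to t gives the tidier solution (6, -5).
Indeed 103·6 + 60·(-5) = 618 − 300 = 318.

s = 6, t = -5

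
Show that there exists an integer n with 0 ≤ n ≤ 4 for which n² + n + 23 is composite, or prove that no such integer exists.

At n = 1: 1² + 1 + 23 = 25 = 5·5, which is composite.

n = 1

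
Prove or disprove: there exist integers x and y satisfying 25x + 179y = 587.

Since gcd(25, 179) = 1, every integer is an integer combination of 25 and 179.
Run the Euclidean algorithm on 179 and 25: 179 = 7·25 + 4, 25 = 6·4 + 1, 4 = 4·1 + 0.
Back-substituting, 1 = 25 − 6·4 = 25 − 6·(179 − 7·25) = −6·179 + 43·25; that is, 25·43 + 179·(-6) = 1.
Times 587: 25·25241 + 179·(-3522) = 587, so (25241, -3522) solves it.
Subtracting 141·179 from x and adding 141·25 to y gives the tidier solution (2, 3).
Check: 25·2 + 179·3 = 50 + 537 = 587. ✓

x = 2, y = 3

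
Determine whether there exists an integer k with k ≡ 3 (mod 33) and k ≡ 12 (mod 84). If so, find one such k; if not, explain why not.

The moduli are not coprime: gcd(33, 84) = 3. Compatibility requires 3 ∣ (12 − 3) = 9, which holds, so solutions exist.
Write k = 3 + 33t. Then 33t ≡ 12 − 3 ≡ 9 (mod 84); dividing through by 3 gives 11t ≡ 3 (mod 28).
Note 11·23 = 253 ≡ 1 (mod 28) (as 253 − 1 = 9·28), so 11⁻¹ ≡ 23.
Therefore t ≡ 23·3 = 69 ≡ 13 (mod 28).
Then k = 3 + 33·13 = 432.
Check: 432 mod 33 = 3, 432 mod 84 = 12. ✓

k = 432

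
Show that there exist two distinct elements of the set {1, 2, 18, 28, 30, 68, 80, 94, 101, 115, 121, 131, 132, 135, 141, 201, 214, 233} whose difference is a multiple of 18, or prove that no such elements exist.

No, no such pair exists.

Residues mod 18: 1↦1, 2↦2, 18↦0, 28↦10, 30↦12, 68↦14, 80↦8, 94↦4, 101↦11, 115↦7, 121↦13, 131↦5, 132↦6, 135↦9, 141↦15, 201↦3, 214↦16, 233↦17.
All 18 residues are distinct, so no two elements differ by a multiple of 18.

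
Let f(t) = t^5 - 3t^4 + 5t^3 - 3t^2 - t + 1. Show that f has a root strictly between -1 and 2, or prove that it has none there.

f(-1) = -10 and f(2) = 11, which have opposite signs.
As a polynomial, f is continuous on every closed interval.
By the Intermediate Value Theorem f must vanish at some point of (-1, 2).

Such a root exists.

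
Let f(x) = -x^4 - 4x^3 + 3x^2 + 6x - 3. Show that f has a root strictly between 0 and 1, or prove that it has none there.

f(0) = -3 and f(1) = 1, which have opposite signs.
f is continuous everywhere (it is a polynomial), in particular on [0, 1].
By the Intermediate Value Theorem, f takes the value 0 somewhere in the open interval.

Yes, f has a root in the interval.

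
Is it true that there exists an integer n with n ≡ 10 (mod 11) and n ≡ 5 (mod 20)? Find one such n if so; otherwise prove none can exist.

gcd(11, 20) = 1, so the Chinese Remainder Theorem guarantees exactly one residue class mod 220 satisfying both.
Any solution of the first congruence is n = 10 + 11t; substituting into the second, 11t ≡ 5 − 10 ≡ 15 (mod 20).
Invert 11 mod 20 by the Euclidean algorithm: 20 = 1·11 + 9, 11 = 1·9 + 2, 9 = 4·2 + 1, 2 = 2·1 + 0; back-substituting, 1 = 9 − 4·2 = 9 − 4·(11 − 1·9) = −4·11 + 5·9 = −4·11 + 5·(20 − 1·11) = 5·20 − 9·11. Hence 11·(-9) ≡ 1, so 11⁻¹ ≡ -9 ≡ 11 (mod 20).
Multiplying by 11: t ≡ 11·15 = 165 ≡ 5 (mod 20).
With t = 5: n = 10 + 11·5 = 65.
Verify: 65 = 5·11 + 10 and 65 = 3·20 + 5. ✓

n = 65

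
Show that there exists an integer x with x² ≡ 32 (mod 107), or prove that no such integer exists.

Apply Euler's criterion with the prime 107: 32 is a quadratic residue iff 32^53 ≡ 1 (mod 107), and a non-residue iff it is ≡ −1.
Squaring successively (mod 107): 32^2 = 1024 ≡ 61; 32^4 ≡ 61² = 3721 ≡ 83; 32^8 ≡ 83² = 6889 ≡ 41; 32^16 ≡ 41² = 1681 ≡ 76; 32^32 ≡ 76² = 5776 ≡ 105.
Since 53 = 32 + 16 + 4 + 1, 32^53 ≡ 105 · 76 · 83 · 32; multiplying out mod 107: 105·76 = 7980 ≡ 62, then 62·83 = 5146 ≡ 10, then 10·32 = 320 ≡ 106. Thus 32^53 ≡ 106 ≡ −1 (mod 107).
The value −1 means 32 is a non-residue modulo 107, so x² ≡ 32 (mod 107) is impossible.

No such integer exists.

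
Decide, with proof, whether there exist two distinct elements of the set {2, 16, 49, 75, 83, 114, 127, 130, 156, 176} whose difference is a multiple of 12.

Two integers differ by a multiple of 12 exactly when they have the same residue mod 12. The residues are 2↦2, 16↦4, 49↦1, 75↦3, 83↦11, 114↦6, 127↦7, 130↦10, 156↦0, 176↦8.
These 10 residues are pairwise different, hence no difference of two elements is divisible by 12.

No, no such pair exists.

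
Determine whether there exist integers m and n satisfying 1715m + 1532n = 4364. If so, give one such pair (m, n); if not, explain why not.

m = 568, n = -633

Since gcd(1715, 1532) = 1, every integer is an integer combination of 1715 and 1532.
Run the Euclidean algorithm on 1715 and 1532: 1715 = 1·1532 + 183, 1532 = 8·183 + 68, 183 = 2·68 + 47, 68 = 1·47 + 21, 47 = 2·21 + 5, 21 = 4·5 + 1, 5 = 5·1 + 0.
Working back up the chain: 1 = 21 − 4·5 = 21 − 4·(47 − 2·21) = −4·47 + 9·21 = −4·47 + 9·(68 − 1·47) = 9·68 − 13·47 = 9·68 − 13·(183 − 2·68) = −13·183 + 35·68 = −13·183 + 35·(1532 − 8·183) = 35·1532 − 293·183 = 35·1532 − 293·(1715 − 1·1532) = −293·1715 + 328·1532. So 1715·(-293) + 1532·328 = 1.
Scaling by 4364 gives the particular solution (m, n) = (-1278652, 1431392).
Shifting by a multiple of (1532, −1715) keeps it a solution: m = -1278652 + 835·1532 = 568, n = 1431392 − 835·1715 = -633.
Indeed 1715·568 + 1532·(-633) = 974120 − 969756 = 4364.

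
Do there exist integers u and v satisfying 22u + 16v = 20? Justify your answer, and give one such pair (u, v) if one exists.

Since gcd(22, 16) = 2 and 20 = 2·10, Bézout's identity guarantees a solution.
Dividing through by 2 reduces the equation to 11u + 8v = 10.
Dividing repeatedly: 11 = 1·8 + 3, 8 = 2·3 + 2, 3 = 1·2 + 1, 2 = 2·1 + 0.
Unwinding: 1 = 3 − 1·2 = 3 − (8 − 2·3) = −8 + 3·3 = −8 + 3·(11 − 1·8) = 3·11 − 4·8, i.e. 11·3 + 8·(-4) = 1.
Scaling by 10 gives the particular solution (u, v) = (30, -40).
Shifting by a multiple of (8, −11) keeps it a solution: u = 30 − 3·8 = 6, v = -40 + 3·11 = -7.
Indeed 22·6 + 16·(-7) = 132 − 112 = 20.

u = 6, v = -7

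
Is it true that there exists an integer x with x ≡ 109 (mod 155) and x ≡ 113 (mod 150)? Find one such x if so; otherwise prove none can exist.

gcd(155, 150) = 5. If x ≡ 109 (mod 155) and x ≡ 113 (mod 150), then x ≡ 109 (mod 5) and x ≡ 113 (mod 5).
But 109 mod 5 = 4 while 113 mod 5 = 3, a contradiction.
Hence the system has no solution.

There is no such integer.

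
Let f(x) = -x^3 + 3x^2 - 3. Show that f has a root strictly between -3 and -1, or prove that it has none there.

f(-3) = 51 and f(-1) = 1, both positive, so a sign-change argument is unavailable; we show f keeps this sign on the whole interval.
Shift to the endpoint -1: with x = -1 − u (0 < u < 2), one computes f(-1 − u) = u^3 + 6u^2 + 9u + 1.
All 4 nonzero coefficients of this polynomial in u are positive; hence for u > 0 the value is a sum of positive terms (the constant 1 among them).
Therefore f(x) > 0 throughout (-3, -1), and f has no zero there.

No.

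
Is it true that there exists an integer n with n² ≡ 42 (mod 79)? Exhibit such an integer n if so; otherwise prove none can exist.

n = 11 works: 11² = 121, and 121 − 42 = 79 = 1·79.

n = 11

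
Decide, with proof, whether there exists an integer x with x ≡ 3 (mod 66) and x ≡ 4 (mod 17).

x = 531

Since 66 and 17 share no common factor, CRT says the pair of congruences has a solution (unique mod 1122).
Write x = 3 + 66t and require 3 + 66t ≡ 4 (mod 17), i.e. 66t ≡ 1 (mod 17).
66 ≡ 15 (mod 17), so this reads 15t ≡ 1 (mod 17). Invert 15 mod 17 by the Euclidean algorithm: 17 = 1·15 + 2, 15 = 7·2 + 1, 2 = 2·1 + 0; back-substituting, 1 = 15 − 7·2 = 15 − 7·(17 − 1·15) = −7·17 + 8·15. Hence 15·8 ≡ 1, so 15⁻¹ ≡ 8 (mod 17).
Therefore t ≡ 8·1 = 8 (mod 17).
With t = 8: x = 3 + 66·8 = 531.
Verify: 531 = 8·66 + 3 and 531 = 31·17 + 4. ✓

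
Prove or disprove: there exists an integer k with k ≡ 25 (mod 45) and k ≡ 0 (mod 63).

Reduce both congruences modulo 9, which divides 45 and 63: they say k ≡ 25 (mod 9) and k ≡ 0 (mod 9).
But 25 mod 9 = 7 while 0 mod 9 = 0, a contradiction.
Therefore no such k exists.

No, no such integer exists.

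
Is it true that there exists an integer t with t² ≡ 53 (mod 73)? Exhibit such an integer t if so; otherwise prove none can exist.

There is no such integer.

Apply Euler's criterion with the prime 73: 53 is a quadratic residue iff 53^36 ≡ 1 (mod 73), and a non-residue iff it is ≡ −1.
Squaring successively (mod 73): 53^2 = 2809 ≡ 35; 53^4 ≡ 35² = 1225 ≡ 57; 53^8 ≡ 57² = 3249 ≡ 37; 53^16 ≡ 37² = 1369 ≡ 55; 53^32 ≡ 55² = 3025 ≡ 32.
Since 36 = 32 + 4, 53^36 ≡ 32 · 57; multiplying out mod 73: 32·57 = 1824 ≡ 72. Thus 53^36 ≡ 72 ≡ −1 (mod 73).
The value −1 means 53 is a non-residue modulo 73, so t² ≡ 53 (mod 73) is impossible.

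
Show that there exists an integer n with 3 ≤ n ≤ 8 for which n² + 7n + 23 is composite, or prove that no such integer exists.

At n = 7: 7² + 7·7 + 23 = 121 = 11·11, which is composite.

n = 7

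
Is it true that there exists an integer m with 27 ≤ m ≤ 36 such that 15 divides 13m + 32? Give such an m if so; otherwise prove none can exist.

m = 31

At m = 31 we get 13·31 + 32 = 435, and 435 = 15·29.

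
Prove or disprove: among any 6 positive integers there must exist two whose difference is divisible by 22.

Take the 6 consecutive integers 50, 51, …, 55: their residues mod 22 are all distinct because 6 ≤ 22.
No two share a residue, so no pair has difference divisible by 22; the claim fails for this set.

No, the set {50, 51, 52, 53, 54, 55} is a counterexample.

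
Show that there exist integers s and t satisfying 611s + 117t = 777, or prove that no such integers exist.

gcd(611, 117) = 13, so every integer of the form 611s + 117t is a multiple of 13.
However 777 leaves remainder 10 on division by 13.
Therefore 611s + 117t = 777 has no solution in integers.

No, no such integers exist.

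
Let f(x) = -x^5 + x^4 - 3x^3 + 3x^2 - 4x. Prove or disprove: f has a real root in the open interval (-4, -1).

No such root exists.

The endpoint values f(-4) = 1536 and f(-1) = 12 are both positive. Claim: f(x) > 0 for every x in (-4, -1).
Substitute x = -1 − u, where 0 < u < 3 on the interval. Expanding, f(-1 − u) = u^5 + 6u^4 + 17u^3 + 28u^2 + 28u + 12.
All 6 nonzero coefficients of this polynomial in u are positive; hence for u > 0 the value is a sum of positive terms (the constant 12 among them).
So f is strictly positive on (-4, -1); no root exists in the interval.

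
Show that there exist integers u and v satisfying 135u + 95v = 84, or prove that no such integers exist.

gcd(135, 95) = 5, so every integer of the form 135u + 95v is a multiple of 5.
But 84 is not a multiple of 5 (it leaves remainder 4).
So the equation is unsolvable over ℤ.

There are no such integers.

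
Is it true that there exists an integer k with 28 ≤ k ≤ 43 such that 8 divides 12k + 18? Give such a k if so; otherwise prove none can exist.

No such integer k in that range exists.

For k = 28, 29, …, 43 the values of 12k + 18 modulo 8 are 2, 6, 2, 6, 2, 6, 2, 6, 2, 6, 2, 6, 2, 6, 2, 6 respectively.
None is 0, so 8 never divides 12k + 18 on this range.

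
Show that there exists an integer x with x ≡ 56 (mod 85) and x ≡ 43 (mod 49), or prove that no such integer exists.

gcd(85, 49) = 1, so the Chinese Remainder Theorem guarantees exactly one residue class mod 4165 satisfying both.
Any solution of the first congruence is x = 56 + 85t; substituting into the second, 85t ≡ 43 − 56 ≡ 36 (mod 49).
85 ≡ 36 (mod 49), so this reads 36t ≡ 36 (mod 49). Invert 36 mod 49 by the Euclidean algorithm: 49 = 1·36 + 13, 36 = 2·13 + 10, 13 = 1·10 + 3, 10 = 3·3 + 1, 3 = 3·1 + 0; back-substituting, 1 = 10 − 3·3 = 10 − 3·(13 − 1·10) = −3·13 + 4·10 = −3·13 + 4·(36 − 2·13) = 4·36 − 11·13 = 4·36 − 11·(49 − 1·36) = −11·49 + 15·36. Hence 36·15 ≡ 1, so 36⁻¹ ≡ 15 (mod 49).
Therefore t ≡ 15·36 = 540 ≡ 1 (mod 49).
Taking t = 1 gives x = 56 + 85·1 = 141.
Indeed 141 ≡ 56 (mod 85) and 141 ≡ 43 (mod 49).

x = 141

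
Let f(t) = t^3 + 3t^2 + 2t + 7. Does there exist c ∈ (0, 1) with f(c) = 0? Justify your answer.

No such root exists.

The endpoint values f(0) = 7 and f(1) = 13 are both positive. Claim: f(t) > 0 for every t in (0, 1).
Every nonzero coefficient of f(t) = t^3 + 3t^2 + 2t + 7 is positive; for t > 0 each term then has that sign, and the constant term 7 is strictly positive.
Therefore f(t) > 0 throughout (0, 1), and f has no zero there.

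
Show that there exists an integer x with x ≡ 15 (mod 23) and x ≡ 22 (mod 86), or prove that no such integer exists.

x = 452

The moduli 23 and 86 are coprime, so by the Chinese Remainder Theorem a unique solution modulo 1978 exists.
Any solution of the first congruence is x = 15 + 23t; substituting into the second, 23t ≡ 22 − 15 ≡ 7 (mod 86).
Note 23·15 = 345 ≡ 1 (mod 86) (as 345 − 1 = 4·86), so 23⁻¹ ≡ 15.
Multiplying by 15: t ≡ 15·7 = 105 ≡ 19 (mod 86).
Taking t = 19 gives x = 15 + 23·19 = 452.
Indeed 452 ≡ 15 (mod 23) and 452 ≡ 22 (mod 86).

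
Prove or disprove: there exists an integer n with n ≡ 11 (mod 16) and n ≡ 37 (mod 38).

Here gcd(16, 38) = 2, and both 11 and 37 leave remainder 1 mod 2, so the system is consistent.
Step through n = 11, 11 + 16, 11 + 2·16, …: the values 11, 27, 43, 59, 75 reduce mod 38 to 11, 27, 5, 21, 37. The value 75 hits 37.
Indeed 75 ≡ 11 (mod 16) and 75 ≡ 37 (mod 38).

n = 75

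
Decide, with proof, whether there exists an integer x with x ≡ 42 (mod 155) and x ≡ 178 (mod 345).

gcd(155, 345) = 5. If x ≡ 42 (mod 155) and x ≡ 178 (mod 345), then x ≡ 42 (mod 5) and x ≡ 178 (mod 5).
However 42 ≡ 2 and 178 ≡ 3 (mod 5), and 2 ≠ 3.
Hence the system has no solution.

No such integer exists.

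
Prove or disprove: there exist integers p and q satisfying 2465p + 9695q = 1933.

No such integers exist.

Both 2465 and 9695 are divisible by gcd(2465, 9695) = 5, hence so is any combination 2465p + 9695q.
But 1933 is not a multiple of 5 (it leaves remainder 3).
Hence no integers p, q satisfy the equation.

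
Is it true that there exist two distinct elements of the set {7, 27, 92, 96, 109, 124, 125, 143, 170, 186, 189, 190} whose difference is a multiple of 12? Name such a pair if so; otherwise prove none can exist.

Two integers differ by a multiple of 12 exactly when they have the same residue mod 12. The residues are 7↦7, 27↦3, 92↦8, 96↦0, 109↦1, 124↦4, 125↦5, 143↦11, 170↦2, 186↦6, 189↦9, 190↦10.
These 12 residues are pairwise different, hence no difference of two elements is divisible by 12.

There is no such pair.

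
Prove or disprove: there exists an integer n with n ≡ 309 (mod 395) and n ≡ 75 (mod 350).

There is no such integer.

Both moduli are multiples of 5 = gcd(395, 350), so any solution would satisfy n ≡ 309 and n ≡ 75 modulo 5 simultaneously.
These are incompatible: 309 − 75 = 234 is not divisible by 5.
So no integer satisfies both congruences.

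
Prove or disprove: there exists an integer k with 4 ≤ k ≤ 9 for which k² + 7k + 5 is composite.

k = 8

At k = 8: 8² + 7·8 + 5 = 125 = 5·25, which is composite.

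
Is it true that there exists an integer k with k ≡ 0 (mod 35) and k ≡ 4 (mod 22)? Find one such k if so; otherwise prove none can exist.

k = 70

gcd(35, 22) = 1, so the Chinese Remainder Theorem guarantees exactly one residue class mod 770 satisfying both.
Write k = 0 + 35t and require 0 + 35t ≡ 4 (mod 22), i.e. 35t ≡ 4 (mod 22).
35 ≡ 13 (mod 22), so this reads 13t ≡ 4 (mod 22). Note 13·17 = 221 ≡ 1 (mod 22) (as 221 − 1 = 10·22), so 13⁻¹ ≡ 17.
Multiplying by 17: t ≡ 17·4 = 68 ≡ 2 (mod 22).
With t = 2: k = 0 + 35·2 = 70.
Check: 70 mod 35 = 0, 70 mod 22 = 4. ✓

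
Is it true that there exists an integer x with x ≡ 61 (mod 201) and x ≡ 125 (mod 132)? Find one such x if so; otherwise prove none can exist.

Both moduli are multiples of 3 = gcd(201, 132), so any solution would satisfy x ≡ 61 and x ≡ 125 modulo 3 simultaneously.
However 61 ≡ 1 and 125 ≡ 2 (mod 3), and 1 ≠ 2.
Hence the system has no solution.

No, no such integer exists.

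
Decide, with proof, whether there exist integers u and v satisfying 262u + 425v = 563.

u = 299, v = -183

Since gcd(262, 425) = 1, every integer is an integer combination of 262 and 425.
Run the Euclidean algorithm on 425 and 262: 425 = 1·262 + 163, 262 = 1·163 + 99, 163 = 1·99 + 64, 99 = 1·64 + 35, 64 = 1·35 + 29, 35 = 1·29 + 6, 29 = 4·6 + 5, 6 = 1·5 + 1, 5 = 5·1 + 0.
Unwinding: 1 = 6 − 1·5 = 6 − (29 − 4·6) = −29 + 5·6 = −29 + 5·(35 − 1·29) = 5·35 − 6·29 = 5·35 − 6·(64 − 1·35) = −6·64 + 11·35 = −6·64 + 11·(99 − 1·64) = 11·99 − 17·64 = 11·99 − 17·(163 − 1·99) = −17·163 + 28·99 = −17·163 + 28·(262 − 1·163) = 28·262 − 45·163 = 28·262 − 45·(425 − 1·262) = −45·425 + 73·262, i.e. 262·73 + 425·(-45) = 1.
Times 563: 262·41099 + 425·(-25335) = 563, so (41099, -25335) solves it.
Subtracting 96·425 from u and adding 96·262 to v gives the tidier solution (299, -183).
Indeed 262·299 + 425·(-183) = 78338 − 77775 = 563.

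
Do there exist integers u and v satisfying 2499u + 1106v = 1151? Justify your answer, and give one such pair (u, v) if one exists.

No such integers exist.

Both 2499 and 1106 are divisible by gcd(2499, 1106) = 7, hence so is any combination 2499u + 1106v.
However 1151 leaves remainder 3 on division by 7.
Hence no integers u, v satisfy the equation.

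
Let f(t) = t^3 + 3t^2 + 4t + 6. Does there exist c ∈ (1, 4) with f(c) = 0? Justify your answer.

Evaluate at the endpoints: f(1) = 14, f(4) = 134 — same sign (positive).
f'(t) = 3t^2 + 6t + 4 has discriminant 6² − 4·3·4 = -12 < 0, so f' has no real roots and is positive for every real t.
So f is strictly increasing; between 1 and 4 its values lie between f(1) = 14 and f(4) = 134, all positive. Therefore f has no root in (1, 4).

No such root exists.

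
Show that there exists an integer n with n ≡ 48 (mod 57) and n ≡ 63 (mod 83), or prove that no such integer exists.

The moduli 57 and 83 are coprime, so by the Chinese Remainder Theorem a unique solution modulo 4731 exists.
Any solution of the first congruence is n = 48 + 57t; substituting into the second, 57t ≡ 63 − 48 ≡ 15 (mod 83).
Note 57·67 = 3819 ≡ 1 (mod 83) (as 3819 − 1 = 46·83), so 57⁻¹ ≡ 67.
Therefore t ≡ 67·15 = 1005 ≡ 9 (mod 83).
Taking t = 9 gives n = 48 + 57·9 = 561.
Verify: 561 = 9·57 + 48 and 561 = 6·83 + 63. ✓

n = 561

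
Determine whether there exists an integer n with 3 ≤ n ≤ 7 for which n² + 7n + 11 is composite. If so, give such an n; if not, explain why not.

At n = 4: 4² + 7·4 + 11 = 55 = 5·11, which is composite.

n = 4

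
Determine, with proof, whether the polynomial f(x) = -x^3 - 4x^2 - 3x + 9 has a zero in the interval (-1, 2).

Such a root exists.

f(-1) = 9 and f(2) = -21, which have opposite signs.
f is continuous everywhere (it is a polynomial), in particular on [-1, 2].
By the Intermediate Value Theorem f must vanish at some point of (-1, 2).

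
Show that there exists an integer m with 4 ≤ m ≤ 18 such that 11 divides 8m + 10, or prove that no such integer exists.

m = 7

Scanning upward from m = 4 gives 42, 50, 58, none divisible by 11. Try m = 7: 8·7 + 10 = 66 = 6·11, which is divisible by 11.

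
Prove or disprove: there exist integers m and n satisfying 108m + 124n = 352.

gcd(108, 124) = 4, and 4 divides 352, so integer solutions exist.
Dividing through by 4 reduces the equation to 27m + 31n = 88.
Dividing repeatedly: 31 = 1·27 + 4, 27 = 6·4 + 3, 4 = 1·3 + 1, 3 = 3·1 + 0.
Unwinding: 1 = 4 − 1·3 = 4 − (27 − 6·4) = −27 + 7·4 = −27 + 7·(31 − 1·27) = 7·31 − 8·27, i.e. 27·(-8) + 31·7 = 1.
Times 88: 27·(-704) + 31·616 = 88, so (-704, 616) solves it.
The general solution is m = -704 + 31k, n = 616 − 27k; taking k = 23 gives the smaller pair m = 9, n = -5.
Indeed 108·9 + 124·(-5) = 972 − 620 = 352.

m = 9, n = -5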